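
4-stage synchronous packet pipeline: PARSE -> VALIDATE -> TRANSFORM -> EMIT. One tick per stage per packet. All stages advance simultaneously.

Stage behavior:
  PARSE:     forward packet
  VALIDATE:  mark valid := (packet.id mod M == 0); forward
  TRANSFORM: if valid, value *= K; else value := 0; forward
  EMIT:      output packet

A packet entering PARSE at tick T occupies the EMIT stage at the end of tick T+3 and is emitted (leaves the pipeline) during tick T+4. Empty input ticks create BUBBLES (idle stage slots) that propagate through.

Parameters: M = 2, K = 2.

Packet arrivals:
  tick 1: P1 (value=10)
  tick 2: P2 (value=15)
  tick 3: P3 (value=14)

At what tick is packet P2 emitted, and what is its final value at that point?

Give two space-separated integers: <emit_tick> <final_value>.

Answer: 6 30

Derivation:
Tick 1: [PARSE:P1(v=10,ok=F), VALIDATE:-, TRANSFORM:-, EMIT:-] out:-; in:P1
Tick 2: [PARSE:P2(v=15,ok=F), VALIDATE:P1(v=10,ok=F), TRANSFORM:-, EMIT:-] out:-; in:P2
Tick 3: [PARSE:P3(v=14,ok=F), VALIDATE:P2(v=15,ok=T), TRANSFORM:P1(v=0,ok=F), EMIT:-] out:-; in:P3
Tick 4: [PARSE:-, VALIDATE:P3(v=14,ok=F), TRANSFORM:P2(v=30,ok=T), EMIT:P1(v=0,ok=F)] out:-; in:-
Tick 5: [PARSE:-, VALIDATE:-, TRANSFORM:P3(v=0,ok=F), EMIT:P2(v=30,ok=T)] out:P1(v=0); in:-
Tick 6: [PARSE:-, VALIDATE:-, TRANSFORM:-, EMIT:P3(v=0,ok=F)] out:P2(v=30); in:-
Tick 7: [PARSE:-, VALIDATE:-, TRANSFORM:-, EMIT:-] out:P3(v=0); in:-
P2: arrives tick 2, valid=True (id=2, id%2=0), emit tick 6, final value 30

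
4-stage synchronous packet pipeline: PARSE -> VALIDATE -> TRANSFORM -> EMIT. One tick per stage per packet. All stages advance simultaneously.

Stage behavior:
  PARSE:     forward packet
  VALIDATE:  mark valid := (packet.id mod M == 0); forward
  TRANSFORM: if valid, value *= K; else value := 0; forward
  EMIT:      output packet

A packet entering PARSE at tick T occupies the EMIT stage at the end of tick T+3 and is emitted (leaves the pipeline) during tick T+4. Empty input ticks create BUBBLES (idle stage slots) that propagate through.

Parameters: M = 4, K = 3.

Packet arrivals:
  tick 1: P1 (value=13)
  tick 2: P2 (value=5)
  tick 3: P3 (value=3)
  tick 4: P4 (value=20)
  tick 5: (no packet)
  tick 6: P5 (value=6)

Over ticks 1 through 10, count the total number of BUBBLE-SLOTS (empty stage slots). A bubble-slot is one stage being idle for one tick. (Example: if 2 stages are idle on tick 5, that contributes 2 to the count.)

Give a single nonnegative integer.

Answer: 20

Derivation:
Tick 1: [PARSE:P1(v=13,ok=F), VALIDATE:-, TRANSFORM:-, EMIT:-] out:-; bubbles=3
Tick 2: [PARSE:P2(v=5,ok=F), VALIDATE:P1(v=13,ok=F), TRANSFORM:-, EMIT:-] out:-; bubbles=2
Tick 3: [PARSE:P3(v=3,ok=F), VALIDATE:P2(v=5,ok=F), TRANSFORM:P1(v=0,ok=F), EMIT:-] out:-; bubbles=1
Tick 4: [PARSE:P4(v=20,ok=F), VALIDATE:P3(v=3,ok=F), TRANSFORM:P2(v=0,ok=F), EMIT:P1(v=0,ok=F)] out:-; bubbles=0
Tick 5: [PARSE:-, VALIDATE:P4(v=20,ok=T), TRANSFORM:P3(v=0,ok=F), EMIT:P2(v=0,ok=F)] out:P1(v=0); bubbles=1
Tick 6: [PARSE:P5(v=6,ok=F), VALIDATE:-, TRANSFORM:P4(v=60,ok=T), EMIT:P3(v=0,ok=F)] out:P2(v=0); bubbles=1
Tick 7: [PARSE:-, VALIDATE:P5(v=6,ok=F), TRANSFORM:-, EMIT:P4(v=60,ok=T)] out:P3(v=0); bubbles=2
Tick 8: [PARSE:-, VALIDATE:-, TRANSFORM:P5(v=0,ok=F), EMIT:-] out:P4(v=60); bubbles=3
Tick 9: [PARSE:-, VALIDATE:-, TRANSFORM:-, EMIT:P5(v=0,ok=F)] out:-; bubbles=3
Tick 10: [PARSE:-, VALIDATE:-, TRANSFORM:-, EMIT:-] out:P5(v=0); bubbles=4
Total bubble-slots: 20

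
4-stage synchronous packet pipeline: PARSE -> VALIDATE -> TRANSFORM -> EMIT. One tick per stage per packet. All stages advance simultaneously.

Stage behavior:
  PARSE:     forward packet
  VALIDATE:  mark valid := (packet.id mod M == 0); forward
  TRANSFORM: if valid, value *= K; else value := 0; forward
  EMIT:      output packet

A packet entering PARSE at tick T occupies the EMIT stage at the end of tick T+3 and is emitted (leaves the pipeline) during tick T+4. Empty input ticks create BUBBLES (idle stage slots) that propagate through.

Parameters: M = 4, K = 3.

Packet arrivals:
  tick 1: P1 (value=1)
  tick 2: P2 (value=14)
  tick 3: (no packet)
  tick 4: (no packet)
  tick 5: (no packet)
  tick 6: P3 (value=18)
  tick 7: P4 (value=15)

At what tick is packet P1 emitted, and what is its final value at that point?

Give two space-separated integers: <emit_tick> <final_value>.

Answer: 5 0

Derivation:
Tick 1: [PARSE:P1(v=1,ok=F), VALIDATE:-, TRANSFORM:-, EMIT:-] out:-; in:P1
Tick 2: [PARSE:P2(v=14,ok=F), VALIDATE:P1(v=1,ok=F), TRANSFORM:-, EMIT:-] out:-; in:P2
Tick 3: [PARSE:-, VALIDATE:P2(v=14,ok=F), TRANSFORM:P1(v=0,ok=F), EMIT:-] out:-; in:-
Tick 4: [PARSE:-, VALIDATE:-, TRANSFORM:P2(v=0,ok=F), EMIT:P1(v=0,ok=F)] out:-; in:-
Tick 5: [PARSE:-, VALIDATE:-, TRANSFORM:-, EMIT:P2(v=0,ok=F)] out:P1(v=0); in:-
Tick 6: [PARSE:P3(v=18,ok=F), VALIDATE:-, TRANSFORM:-, EMIT:-] out:P2(v=0); in:P3
Tick 7: [PARSE:P4(v=15,ok=F), VALIDATE:P3(v=18,ok=F), TRANSFORM:-, EMIT:-] out:-; in:P4
Tick 8: [PARSE:-, VALIDATE:P4(v=15,ok=T), TRANSFORM:P3(v=0,ok=F), EMIT:-] out:-; in:-
Tick 9: [PARSE:-, VALIDATE:-, TRANSFORM:P4(v=45,ok=T), EMIT:P3(v=0,ok=F)] out:-; in:-
Tick 10: [PARSE:-, VALIDATE:-, TRANSFORM:-, EMIT:P4(v=45,ok=T)] out:P3(v=0); in:-
Tick 11: [PARSE:-, VALIDATE:-, TRANSFORM:-, EMIT:-] out:P4(v=45); in:-
P1: arrives tick 1, valid=False (id=1, id%4=1), emit tick 5, final value 0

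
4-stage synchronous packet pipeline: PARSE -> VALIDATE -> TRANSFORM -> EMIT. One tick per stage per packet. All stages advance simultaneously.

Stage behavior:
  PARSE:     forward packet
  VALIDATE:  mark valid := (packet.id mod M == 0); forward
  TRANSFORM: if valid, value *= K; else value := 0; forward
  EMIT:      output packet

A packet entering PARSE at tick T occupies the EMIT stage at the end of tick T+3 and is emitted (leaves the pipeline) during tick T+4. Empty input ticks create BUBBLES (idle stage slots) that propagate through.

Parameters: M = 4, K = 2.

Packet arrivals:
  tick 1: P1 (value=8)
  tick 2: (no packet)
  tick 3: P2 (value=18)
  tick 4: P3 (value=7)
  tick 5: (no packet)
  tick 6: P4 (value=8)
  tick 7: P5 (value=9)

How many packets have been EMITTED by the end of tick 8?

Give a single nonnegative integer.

Tick 1: [PARSE:P1(v=8,ok=F), VALIDATE:-, TRANSFORM:-, EMIT:-] out:-; in:P1
Tick 2: [PARSE:-, VALIDATE:P1(v=8,ok=F), TRANSFORM:-, EMIT:-] out:-; in:-
Tick 3: [PARSE:P2(v=18,ok=F), VALIDATE:-, TRANSFORM:P1(v=0,ok=F), EMIT:-] out:-; in:P2
Tick 4: [PARSE:P3(v=7,ok=F), VALIDATE:P2(v=18,ok=F), TRANSFORM:-, EMIT:P1(v=0,ok=F)] out:-; in:P3
Tick 5: [PARSE:-, VALIDATE:P3(v=7,ok=F), TRANSFORM:P2(v=0,ok=F), EMIT:-] out:P1(v=0); in:-
Tick 6: [PARSE:P4(v=8,ok=F), VALIDATE:-, TRANSFORM:P3(v=0,ok=F), EMIT:P2(v=0,ok=F)] out:-; in:P4
Tick 7: [PARSE:P5(v=9,ok=F), VALIDATE:P4(v=8,ok=T), TRANSFORM:-, EMIT:P3(v=0,ok=F)] out:P2(v=0); in:P5
Tick 8: [PARSE:-, VALIDATE:P5(v=9,ok=F), TRANSFORM:P4(v=16,ok=T), EMIT:-] out:P3(v=0); in:-
Emitted by tick 8: ['P1', 'P2', 'P3']

Answer: 3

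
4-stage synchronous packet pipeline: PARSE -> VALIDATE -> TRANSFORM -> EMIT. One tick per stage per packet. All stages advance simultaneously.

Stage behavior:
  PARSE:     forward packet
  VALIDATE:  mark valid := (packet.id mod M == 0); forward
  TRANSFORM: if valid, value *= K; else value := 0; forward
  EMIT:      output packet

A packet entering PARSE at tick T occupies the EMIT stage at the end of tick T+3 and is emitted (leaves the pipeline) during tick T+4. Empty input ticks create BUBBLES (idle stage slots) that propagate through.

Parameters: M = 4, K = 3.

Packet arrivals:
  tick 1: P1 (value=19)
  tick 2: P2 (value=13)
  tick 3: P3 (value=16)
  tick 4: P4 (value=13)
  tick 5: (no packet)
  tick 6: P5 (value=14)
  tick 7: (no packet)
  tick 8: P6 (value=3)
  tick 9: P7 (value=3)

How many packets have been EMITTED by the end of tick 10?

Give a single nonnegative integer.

Answer: 5

Derivation:
Tick 1: [PARSE:P1(v=19,ok=F), VALIDATE:-, TRANSFORM:-, EMIT:-] out:-; in:P1
Tick 2: [PARSE:P2(v=13,ok=F), VALIDATE:P1(v=19,ok=F), TRANSFORM:-, EMIT:-] out:-; in:P2
Tick 3: [PARSE:P3(v=16,ok=F), VALIDATE:P2(v=13,ok=F), TRANSFORM:P1(v=0,ok=F), EMIT:-] out:-; in:P3
Tick 4: [PARSE:P4(v=13,ok=F), VALIDATE:P3(v=16,ok=F), TRANSFORM:P2(v=0,ok=F), EMIT:P1(v=0,ok=F)] out:-; in:P4
Tick 5: [PARSE:-, VALIDATE:P4(v=13,ok=T), TRANSFORM:P3(v=0,ok=F), EMIT:P2(v=0,ok=F)] out:P1(v=0); in:-
Tick 6: [PARSE:P5(v=14,ok=F), VALIDATE:-, TRANSFORM:P4(v=39,ok=T), EMIT:P3(v=0,ok=F)] out:P2(v=0); in:P5
Tick 7: [PARSE:-, VALIDATE:P5(v=14,ok=F), TRANSFORM:-, EMIT:P4(v=39,ok=T)] out:P3(v=0); in:-
Tick 8: [PARSE:P6(v=3,ok=F), VALIDATE:-, TRANSFORM:P5(v=0,ok=F), EMIT:-] out:P4(v=39); in:P6
Tick 9: [PARSE:P7(v=3,ok=F), VALIDATE:P6(v=3,ok=F), TRANSFORM:-, EMIT:P5(v=0,ok=F)] out:-; in:P7
Tick 10: [PARSE:-, VALIDATE:P7(v=3,ok=F), TRANSFORM:P6(v=0,ok=F), EMIT:-] out:P5(v=0); in:-
Emitted by tick 10: ['P1', 'P2', 'P3', 'P4', 'P5']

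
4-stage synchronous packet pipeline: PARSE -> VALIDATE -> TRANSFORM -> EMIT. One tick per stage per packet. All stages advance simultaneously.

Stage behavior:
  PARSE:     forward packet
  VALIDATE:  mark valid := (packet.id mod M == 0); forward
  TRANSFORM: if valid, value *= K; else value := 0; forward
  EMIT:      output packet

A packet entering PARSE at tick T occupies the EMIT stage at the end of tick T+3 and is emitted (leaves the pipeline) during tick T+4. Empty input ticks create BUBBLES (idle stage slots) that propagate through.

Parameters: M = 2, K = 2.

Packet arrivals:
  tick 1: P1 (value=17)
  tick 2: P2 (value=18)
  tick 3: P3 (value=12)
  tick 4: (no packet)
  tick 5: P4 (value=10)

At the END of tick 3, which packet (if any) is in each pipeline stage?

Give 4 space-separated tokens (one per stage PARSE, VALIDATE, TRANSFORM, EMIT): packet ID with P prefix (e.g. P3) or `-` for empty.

Tick 1: [PARSE:P1(v=17,ok=F), VALIDATE:-, TRANSFORM:-, EMIT:-] out:-; in:P1
Tick 2: [PARSE:P2(v=18,ok=F), VALIDATE:P1(v=17,ok=F), TRANSFORM:-, EMIT:-] out:-; in:P2
Tick 3: [PARSE:P3(v=12,ok=F), VALIDATE:P2(v=18,ok=T), TRANSFORM:P1(v=0,ok=F), EMIT:-] out:-; in:P3
At end of tick 3: ['P3', 'P2', 'P1', '-']

Answer: P3 P2 P1 -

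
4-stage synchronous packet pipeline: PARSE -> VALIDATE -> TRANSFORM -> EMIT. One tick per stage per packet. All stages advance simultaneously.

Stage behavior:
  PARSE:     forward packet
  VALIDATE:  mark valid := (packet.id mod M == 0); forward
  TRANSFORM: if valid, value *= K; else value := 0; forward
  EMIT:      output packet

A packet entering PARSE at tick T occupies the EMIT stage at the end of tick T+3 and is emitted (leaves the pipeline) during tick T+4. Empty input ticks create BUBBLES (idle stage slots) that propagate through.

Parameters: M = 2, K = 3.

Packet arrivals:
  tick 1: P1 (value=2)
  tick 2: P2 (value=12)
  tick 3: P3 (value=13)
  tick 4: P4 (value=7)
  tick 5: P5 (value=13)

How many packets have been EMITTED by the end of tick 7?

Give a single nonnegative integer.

Tick 1: [PARSE:P1(v=2,ok=F), VALIDATE:-, TRANSFORM:-, EMIT:-] out:-; in:P1
Tick 2: [PARSE:P2(v=12,ok=F), VALIDATE:P1(v=2,ok=F), TRANSFORM:-, EMIT:-] out:-; in:P2
Tick 3: [PARSE:P3(v=13,ok=F), VALIDATE:P2(v=12,ok=T), TRANSFORM:P1(v=0,ok=F), EMIT:-] out:-; in:P3
Tick 4: [PARSE:P4(v=7,ok=F), VALIDATE:P3(v=13,ok=F), TRANSFORM:P2(v=36,ok=T), EMIT:P1(v=0,ok=F)] out:-; in:P4
Tick 5: [PARSE:P5(v=13,ok=F), VALIDATE:P4(v=7,ok=T), TRANSFORM:P3(v=0,ok=F), EMIT:P2(v=36,ok=T)] out:P1(v=0); in:P5
Tick 6: [PARSE:-, VALIDATE:P5(v=13,ok=F), TRANSFORM:P4(v=21,ok=T), EMIT:P3(v=0,ok=F)] out:P2(v=36); in:-
Tick 7: [PARSE:-, VALIDATE:-, TRANSFORM:P5(v=0,ok=F), EMIT:P4(v=21,ok=T)] out:P3(v=0); in:-
Emitted by tick 7: ['P1', 'P2', 'P3']

Answer: 3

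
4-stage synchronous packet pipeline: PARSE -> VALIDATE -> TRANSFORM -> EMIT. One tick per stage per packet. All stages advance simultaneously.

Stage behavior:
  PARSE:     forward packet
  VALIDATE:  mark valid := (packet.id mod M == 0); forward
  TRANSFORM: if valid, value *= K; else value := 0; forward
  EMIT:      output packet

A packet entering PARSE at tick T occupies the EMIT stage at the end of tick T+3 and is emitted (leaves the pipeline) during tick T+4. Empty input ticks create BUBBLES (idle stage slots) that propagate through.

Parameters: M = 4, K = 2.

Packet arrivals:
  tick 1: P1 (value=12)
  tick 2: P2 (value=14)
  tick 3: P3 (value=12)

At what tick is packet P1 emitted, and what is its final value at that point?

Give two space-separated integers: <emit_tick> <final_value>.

Tick 1: [PARSE:P1(v=12,ok=F), VALIDATE:-, TRANSFORM:-, EMIT:-] out:-; in:P1
Tick 2: [PARSE:P2(v=14,ok=F), VALIDATE:P1(v=12,ok=F), TRANSFORM:-, EMIT:-] out:-; in:P2
Tick 3: [PARSE:P3(v=12,ok=F), VALIDATE:P2(v=14,ok=F), TRANSFORM:P1(v=0,ok=F), EMIT:-] out:-; in:P3
Tick 4: [PARSE:-, VALIDATE:P3(v=12,ok=F), TRANSFORM:P2(v=0,ok=F), EMIT:P1(v=0,ok=F)] out:-; in:-
Tick 5: [PARSE:-, VALIDATE:-, TRANSFORM:P3(v=0,ok=F), EMIT:P2(v=0,ok=F)] out:P1(v=0); in:-
Tick 6: [PARSE:-, VALIDATE:-, TRANSFORM:-, EMIT:P3(v=0,ok=F)] out:P2(v=0); in:-
Tick 7: [PARSE:-, VALIDATE:-, TRANSFORM:-, EMIT:-] out:P3(v=0); in:-
P1: arrives tick 1, valid=False (id=1, id%4=1), emit tick 5, final value 0

Answer: 5 0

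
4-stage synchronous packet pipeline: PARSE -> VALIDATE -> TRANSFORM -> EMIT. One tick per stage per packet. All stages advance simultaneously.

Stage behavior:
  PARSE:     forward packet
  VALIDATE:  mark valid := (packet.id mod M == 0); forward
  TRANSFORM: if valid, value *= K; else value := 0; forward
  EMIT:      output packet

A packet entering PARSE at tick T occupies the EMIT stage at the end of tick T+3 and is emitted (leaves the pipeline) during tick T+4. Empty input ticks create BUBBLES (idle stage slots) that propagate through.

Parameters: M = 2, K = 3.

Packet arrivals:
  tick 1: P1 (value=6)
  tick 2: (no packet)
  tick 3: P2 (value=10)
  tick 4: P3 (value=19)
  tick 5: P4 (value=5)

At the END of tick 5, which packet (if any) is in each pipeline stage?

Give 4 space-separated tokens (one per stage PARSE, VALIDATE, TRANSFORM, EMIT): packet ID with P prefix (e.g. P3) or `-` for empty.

Tick 1: [PARSE:P1(v=6,ok=F), VALIDATE:-, TRANSFORM:-, EMIT:-] out:-; in:P1
Tick 2: [PARSE:-, VALIDATE:P1(v=6,ok=F), TRANSFORM:-, EMIT:-] out:-; in:-
Tick 3: [PARSE:P2(v=10,ok=F), VALIDATE:-, TRANSFORM:P1(v=0,ok=F), EMIT:-] out:-; in:P2
Tick 4: [PARSE:P3(v=19,ok=F), VALIDATE:P2(v=10,ok=T), TRANSFORM:-, EMIT:P1(v=0,ok=F)] out:-; in:P3
Tick 5: [PARSE:P4(v=5,ok=F), VALIDATE:P3(v=19,ok=F), TRANSFORM:P2(v=30,ok=T), EMIT:-] out:P1(v=0); in:P4
At end of tick 5: ['P4', 'P3', 'P2', '-']

Answer: P4 P3 P2 -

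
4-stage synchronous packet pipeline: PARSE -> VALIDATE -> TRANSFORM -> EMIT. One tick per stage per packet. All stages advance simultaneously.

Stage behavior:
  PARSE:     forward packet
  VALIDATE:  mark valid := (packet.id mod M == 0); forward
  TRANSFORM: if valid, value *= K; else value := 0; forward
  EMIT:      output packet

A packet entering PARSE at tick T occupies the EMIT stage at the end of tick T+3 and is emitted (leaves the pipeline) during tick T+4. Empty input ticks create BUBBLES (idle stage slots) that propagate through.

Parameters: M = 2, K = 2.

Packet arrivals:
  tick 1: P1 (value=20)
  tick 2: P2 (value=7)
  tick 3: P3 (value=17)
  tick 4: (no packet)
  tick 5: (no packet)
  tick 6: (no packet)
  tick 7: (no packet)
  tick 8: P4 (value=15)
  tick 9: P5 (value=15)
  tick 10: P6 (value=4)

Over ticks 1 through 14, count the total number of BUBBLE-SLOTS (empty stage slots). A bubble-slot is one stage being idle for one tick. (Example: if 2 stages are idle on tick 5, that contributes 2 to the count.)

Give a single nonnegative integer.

Tick 1: [PARSE:P1(v=20,ok=F), VALIDATE:-, TRANSFORM:-, EMIT:-] out:-; bubbles=3
Tick 2: [PARSE:P2(v=7,ok=F), VALIDATE:P1(v=20,ok=F), TRANSFORM:-, EMIT:-] out:-; bubbles=2
Tick 3: [PARSE:P3(v=17,ok=F), VALIDATE:P2(v=7,ok=T), TRANSFORM:P1(v=0,ok=F), EMIT:-] out:-; bubbles=1
Tick 4: [PARSE:-, VALIDATE:P3(v=17,ok=F), TRANSFORM:P2(v=14,ok=T), EMIT:P1(v=0,ok=F)] out:-; bubbles=1
Tick 5: [PARSE:-, VALIDATE:-, TRANSFORM:P3(v=0,ok=F), EMIT:P2(v=14,ok=T)] out:P1(v=0); bubbles=2
Tick 6: [PARSE:-, VALIDATE:-, TRANSFORM:-, EMIT:P3(v=0,ok=F)] out:P2(v=14); bubbles=3
Tick 7: [PARSE:-, VALIDATE:-, TRANSFORM:-, EMIT:-] out:P3(v=0); bubbles=4
Tick 8: [PARSE:P4(v=15,ok=F), VALIDATE:-, TRANSFORM:-, EMIT:-] out:-; bubbles=3
Tick 9: [PARSE:P5(v=15,ok=F), VALIDATE:P4(v=15,ok=T), TRANSFORM:-, EMIT:-] out:-; bubbles=2
Tick 10: [PARSE:P6(v=4,ok=F), VALIDATE:P5(v=15,ok=F), TRANSFORM:P4(v=30,ok=T), EMIT:-] out:-; bubbles=1
Tick 11: [PARSE:-, VALIDATE:P6(v=4,ok=T), TRANSFORM:P5(v=0,ok=F), EMIT:P4(v=30,ok=T)] out:-; bubbles=1
Tick 12: [PARSE:-, VALIDATE:-, TRANSFORM:P6(v=8,ok=T), EMIT:P5(v=0,ok=F)] out:P4(v=30); bubbles=2
Tick 13: [PARSE:-, VALIDATE:-, TRANSFORM:-, EMIT:P6(v=8,ok=T)] out:P5(v=0); bubbles=3
Tick 14: [PARSE:-, VALIDATE:-, TRANSFORM:-, EMIT:-] out:P6(v=8); bubbles=4
Total bubble-slots: 32

Answer: 32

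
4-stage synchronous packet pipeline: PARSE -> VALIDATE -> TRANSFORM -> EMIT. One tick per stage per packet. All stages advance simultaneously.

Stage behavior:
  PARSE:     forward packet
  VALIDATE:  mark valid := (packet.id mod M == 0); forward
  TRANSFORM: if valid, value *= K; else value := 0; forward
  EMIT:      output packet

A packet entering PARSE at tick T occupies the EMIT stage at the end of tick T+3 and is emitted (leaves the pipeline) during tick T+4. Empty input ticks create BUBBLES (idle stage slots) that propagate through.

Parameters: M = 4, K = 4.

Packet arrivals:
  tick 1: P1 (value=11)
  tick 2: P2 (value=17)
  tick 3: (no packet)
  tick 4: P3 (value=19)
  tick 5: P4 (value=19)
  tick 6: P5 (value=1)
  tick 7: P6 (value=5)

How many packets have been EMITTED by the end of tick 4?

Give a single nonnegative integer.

Answer: 0

Derivation:
Tick 1: [PARSE:P1(v=11,ok=F), VALIDATE:-, TRANSFORM:-, EMIT:-] out:-; in:P1
Tick 2: [PARSE:P2(v=17,ok=F), VALIDATE:P1(v=11,ok=F), TRANSFORM:-, EMIT:-] out:-; in:P2
Tick 3: [PARSE:-, VALIDATE:P2(v=17,ok=F), TRANSFORM:P1(v=0,ok=F), EMIT:-] out:-; in:-
Tick 4: [PARSE:P3(v=19,ok=F), VALIDATE:-, TRANSFORM:P2(v=0,ok=F), EMIT:P1(v=0,ok=F)] out:-; in:P3
Emitted by tick 4: []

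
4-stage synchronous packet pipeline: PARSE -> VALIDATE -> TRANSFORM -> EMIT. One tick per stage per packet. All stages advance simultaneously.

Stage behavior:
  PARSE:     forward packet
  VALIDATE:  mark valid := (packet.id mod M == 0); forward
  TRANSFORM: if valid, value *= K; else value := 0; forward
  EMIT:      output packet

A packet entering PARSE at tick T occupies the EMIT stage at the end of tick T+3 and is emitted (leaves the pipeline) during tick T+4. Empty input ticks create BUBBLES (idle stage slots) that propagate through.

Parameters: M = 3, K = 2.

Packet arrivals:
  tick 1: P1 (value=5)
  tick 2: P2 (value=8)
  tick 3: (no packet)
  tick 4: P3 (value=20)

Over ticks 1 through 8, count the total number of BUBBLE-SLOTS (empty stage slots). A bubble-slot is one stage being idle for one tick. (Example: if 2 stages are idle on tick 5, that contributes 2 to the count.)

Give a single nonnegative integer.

Answer: 20

Derivation:
Tick 1: [PARSE:P1(v=5,ok=F), VALIDATE:-, TRANSFORM:-, EMIT:-] out:-; bubbles=3
Tick 2: [PARSE:P2(v=8,ok=F), VALIDATE:P1(v=5,ok=F), TRANSFORM:-, EMIT:-] out:-; bubbles=2
Tick 3: [PARSE:-, VALIDATE:P2(v=8,ok=F), TRANSFORM:P1(v=0,ok=F), EMIT:-] out:-; bubbles=2
Tick 4: [PARSE:P3(v=20,ok=F), VALIDATE:-, TRANSFORM:P2(v=0,ok=F), EMIT:P1(v=0,ok=F)] out:-; bubbles=1
Tick 5: [PARSE:-, VALIDATE:P3(v=20,ok=T), TRANSFORM:-, EMIT:P2(v=0,ok=F)] out:P1(v=0); bubbles=2
Tick 6: [PARSE:-, VALIDATE:-, TRANSFORM:P3(v=40,ok=T), EMIT:-] out:P2(v=0); bubbles=3
Tick 7: [PARSE:-, VALIDATE:-, TRANSFORM:-, EMIT:P3(v=40,ok=T)] out:-; bubbles=3
Tick 8: [PARSE:-, VALIDATE:-, TRANSFORM:-, EMIT:-] out:P3(v=40); bubbles=4
Total bubble-slots: 20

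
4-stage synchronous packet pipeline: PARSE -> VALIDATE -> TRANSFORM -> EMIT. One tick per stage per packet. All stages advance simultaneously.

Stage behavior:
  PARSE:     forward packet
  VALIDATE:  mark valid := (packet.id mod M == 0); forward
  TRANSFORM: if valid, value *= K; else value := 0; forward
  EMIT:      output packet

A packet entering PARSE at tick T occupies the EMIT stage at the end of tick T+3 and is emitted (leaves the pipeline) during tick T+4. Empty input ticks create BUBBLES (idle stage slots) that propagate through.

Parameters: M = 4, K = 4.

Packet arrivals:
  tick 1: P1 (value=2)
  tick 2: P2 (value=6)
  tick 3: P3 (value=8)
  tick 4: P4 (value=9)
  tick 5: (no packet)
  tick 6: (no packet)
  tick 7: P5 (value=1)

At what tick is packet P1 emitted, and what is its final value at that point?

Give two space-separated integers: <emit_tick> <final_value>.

Tick 1: [PARSE:P1(v=2,ok=F), VALIDATE:-, TRANSFORM:-, EMIT:-] out:-; in:P1
Tick 2: [PARSE:P2(v=6,ok=F), VALIDATE:P1(v=2,ok=F), TRANSFORM:-, EMIT:-] out:-; in:P2
Tick 3: [PARSE:P3(v=8,ok=F), VALIDATE:P2(v=6,ok=F), TRANSFORM:P1(v=0,ok=F), EMIT:-] out:-; in:P3
Tick 4: [PARSE:P4(v=9,ok=F), VALIDATE:P3(v=8,ok=F), TRANSFORM:P2(v=0,ok=F), EMIT:P1(v=0,ok=F)] out:-; in:P4
Tick 5: [PARSE:-, VALIDATE:P4(v=9,ok=T), TRANSFORM:P3(v=0,ok=F), EMIT:P2(v=0,ok=F)] out:P1(v=0); in:-
Tick 6: [PARSE:-, VALIDATE:-, TRANSFORM:P4(v=36,ok=T), EMIT:P3(v=0,ok=F)] out:P2(v=0); in:-
Tick 7: [PARSE:P5(v=1,ok=F), VALIDATE:-, TRANSFORM:-, EMIT:P4(v=36,ok=T)] out:P3(v=0); in:P5
Tick 8: [PARSE:-, VALIDATE:P5(v=1,ok=F), TRANSFORM:-, EMIT:-] out:P4(v=36); in:-
Tick 9: [PARSE:-, VALIDATE:-, TRANSFORM:P5(v=0,ok=F), EMIT:-] out:-; in:-
Tick 10: [PARSE:-, VALIDATE:-, TRANSFORM:-, EMIT:P5(v=0,ok=F)] out:-; in:-
Tick 11: [PARSE:-, VALIDATE:-, TRANSFORM:-, EMIT:-] out:P5(v=0); in:-
P1: arrives tick 1, valid=False (id=1, id%4=1), emit tick 5, final value 0

Answer: 5 0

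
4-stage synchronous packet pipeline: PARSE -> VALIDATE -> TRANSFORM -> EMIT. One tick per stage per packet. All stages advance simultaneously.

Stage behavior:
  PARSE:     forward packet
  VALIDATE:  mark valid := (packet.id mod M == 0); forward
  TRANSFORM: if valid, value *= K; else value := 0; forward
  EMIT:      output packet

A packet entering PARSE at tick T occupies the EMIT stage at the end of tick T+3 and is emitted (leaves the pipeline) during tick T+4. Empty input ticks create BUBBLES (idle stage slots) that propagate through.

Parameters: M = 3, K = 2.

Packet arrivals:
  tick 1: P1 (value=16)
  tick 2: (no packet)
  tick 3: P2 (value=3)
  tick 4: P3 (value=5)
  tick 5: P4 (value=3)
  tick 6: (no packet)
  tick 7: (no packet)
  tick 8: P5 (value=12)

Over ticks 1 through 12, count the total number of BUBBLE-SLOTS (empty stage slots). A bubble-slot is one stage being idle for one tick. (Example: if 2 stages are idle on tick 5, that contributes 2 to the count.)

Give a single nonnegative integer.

Tick 1: [PARSE:P1(v=16,ok=F), VALIDATE:-, TRANSFORM:-, EMIT:-] out:-; bubbles=3
Tick 2: [PARSE:-, VALIDATE:P1(v=16,ok=F), TRANSFORM:-, EMIT:-] out:-; bubbles=3
Tick 3: [PARSE:P2(v=3,ok=F), VALIDATE:-, TRANSFORM:P1(v=0,ok=F), EMIT:-] out:-; bubbles=2
Tick 4: [PARSE:P3(v=5,ok=F), VALIDATE:P2(v=3,ok=F), TRANSFORM:-, EMIT:P1(v=0,ok=F)] out:-; bubbles=1
Tick 5: [PARSE:P4(v=3,ok=F), VALIDATE:P3(v=5,ok=T), TRANSFORM:P2(v=0,ok=F), EMIT:-] out:P1(v=0); bubbles=1
Tick 6: [PARSE:-, VALIDATE:P4(v=3,ok=F), TRANSFORM:P3(v=10,ok=T), EMIT:P2(v=0,ok=F)] out:-; bubbles=1
Tick 7: [PARSE:-, VALIDATE:-, TRANSFORM:P4(v=0,ok=F), EMIT:P3(v=10,ok=T)] out:P2(v=0); bubbles=2
Tick 8: [PARSE:P5(v=12,ok=F), VALIDATE:-, TRANSFORM:-, EMIT:P4(v=0,ok=F)] out:P3(v=10); bubbles=2
Tick 9: [PARSE:-, VALIDATE:P5(v=12,ok=F), TRANSFORM:-, EMIT:-] out:P4(v=0); bubbles=3
Tick 10: [PARSE:-, VALIDATE:-, TRANSFORM:P5(v=0,ok=F), EMIT:-] out:-; bubbles=3
Tick 11: [PARSE:-, VALIDATE:-, TRANSFORM:-, EMIT:P5(v=0,ok=F)] out:-; bubbles=3
Tick 12: [PARSE:-, VALIDATE:-, TRANSFORM:-, EMIT:-] out:P5(v=0); bubbles=4
Total bubble-slots: 28

Answer: 28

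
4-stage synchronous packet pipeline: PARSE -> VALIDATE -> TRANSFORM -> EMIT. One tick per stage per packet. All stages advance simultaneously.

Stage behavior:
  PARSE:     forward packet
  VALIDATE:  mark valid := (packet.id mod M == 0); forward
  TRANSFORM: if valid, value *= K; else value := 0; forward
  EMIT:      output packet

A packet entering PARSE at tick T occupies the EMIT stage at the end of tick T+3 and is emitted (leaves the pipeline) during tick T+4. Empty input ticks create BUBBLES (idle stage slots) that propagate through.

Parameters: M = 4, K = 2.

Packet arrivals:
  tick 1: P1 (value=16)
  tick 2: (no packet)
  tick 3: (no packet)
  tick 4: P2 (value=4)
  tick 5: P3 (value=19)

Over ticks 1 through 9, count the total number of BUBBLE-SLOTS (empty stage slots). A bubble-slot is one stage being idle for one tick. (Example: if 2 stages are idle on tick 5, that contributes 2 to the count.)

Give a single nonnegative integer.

Answer: 24

Derivation:
Tick 1: [PARSE:P1(v=16,ok=F), VALIDATE:-, TRANSFORM:-, EMIT:-] out:-; bubbles=3
Tick 2: [PARSE:-, VALIDATE:P1(v=16,ok=F), TRANSFORM:-, EMIT:-] out:-; bubbles=3
Tick 3: [PARSE:-, VALIDATE:-, TRANSFORM:P1(v=0,ok=F), EMIT:-] out:-; bubbles=3
Tick 4: [PARSE:P2(v=4,ok=F), VALIDATE:-, TRANSFORM:-, EMIT:P1(v=0,ok=F)] out:-; bubbles=2
Tick 5: [PARSE:P3(v=19,ok=F), VALIDATE:P2(v=4,ok=F), TRANSFORM:-, EMIT:-] out:P1(v=0); bubbles=2
Tick 6: [PARSE:-, VALIDATE:P3(v=19,ok=F), TRANSFORM:P2(v=0,ok=F), EMIT:-] out:-; bubbles=2
Tick 7: [PARSE:-, VALIDATE:-, TRANSFORM:P3(v=0,ok=F), EMIT:P2(v=0,ok=F)] out:-; bubbles=2
Tick 8: [PARSE:-, VALIDATE:-, TRANSFORM:-, EMIT:P3(v=0,ok=F)] out:P2(v=0); bubbles=3
Tick 9: [PARSE:-, VALIDATE:-, TRANSFORM:-, EMIT:-] out:P3(v=0); bubbles=4
Total bubble-slots: 24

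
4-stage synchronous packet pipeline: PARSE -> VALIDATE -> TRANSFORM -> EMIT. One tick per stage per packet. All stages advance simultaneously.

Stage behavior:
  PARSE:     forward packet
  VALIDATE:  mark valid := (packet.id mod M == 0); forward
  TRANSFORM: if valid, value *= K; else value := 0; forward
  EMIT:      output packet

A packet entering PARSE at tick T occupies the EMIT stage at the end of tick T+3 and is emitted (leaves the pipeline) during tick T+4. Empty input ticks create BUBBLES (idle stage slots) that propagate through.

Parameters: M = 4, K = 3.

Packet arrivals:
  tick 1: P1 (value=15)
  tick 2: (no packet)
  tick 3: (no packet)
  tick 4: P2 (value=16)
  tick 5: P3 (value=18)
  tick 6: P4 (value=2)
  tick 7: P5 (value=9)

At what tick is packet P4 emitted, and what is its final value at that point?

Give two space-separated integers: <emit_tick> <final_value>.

Tick 1: [PARSE:P1(v=15,ok=F), VALIDATE:-, TRANSFORM:-, EMIT:-] out:-; in:P1
Tick 2: [PARSE:-, VALIDATE:P1(v=15,ok=F), TRANSFORM:-, EMIT:-] out:-; in:-
Tick 3: [PARSE:-, VALIDATE:-, TRANSFORM:P1(v=0,ok=F), EMIT:-] out:-; in:-
Tick 4: [PARSE:P2(v=16,ok=F), VALIDATE:-, TRANSFORM:-, EMIT:P1(v=0,ok=F)] out:-; in:P2
Tick 5: [PARSE:P3(v=18,ok=F), VALIDATE:P2(v=16,ok=F), TRANSFORM:-, EMIT:-] out:P1(v=0); in:P3
Tick 6: [PARSE:P4(v=2,ok=F), VALIDATE:P3(v=18,ok=F), TRANSFORM:P2(v=0,ok=F), EMIT:-] out:-; in:P4
Tick 7: [PARSE:P5(v=9,ok=F), VALIDATE:P4(v=2,ok=T), TRANSFORM:P3(v=0,ok=F), EMIT:P2(v=0,ok=F)] out:-; in:P5
Tick 8: [PARSE:-, VALIDATE:P5(v=9,ok=F), TRANSFORM:P4(v=6,ok=T), EMIT:P3(v=0,ok=F)] out:P2(v=0); in:-
Tick 9: [PARSE:-, VALIDATE:-, TRANSFORM:P5(v=0,ok=F), EMIT:P4(v=6,ok=T)] out:P3(v=0); in:-
Tick 10: [PARSE:-, VALIDATE:-, TRANSFORM:-, EMIT:P5(v=0,ok=F)] out:P4(v=6); in:-
Tick 11: [PARSE:-, VALIDATE:-, TRANSFORM:-, EMIT:-] out:P5(v=0); in:-
P4: arrives tick 6, valid=True (id=4, id%4=0), emit tick 10, final value 6

Answer: 10 6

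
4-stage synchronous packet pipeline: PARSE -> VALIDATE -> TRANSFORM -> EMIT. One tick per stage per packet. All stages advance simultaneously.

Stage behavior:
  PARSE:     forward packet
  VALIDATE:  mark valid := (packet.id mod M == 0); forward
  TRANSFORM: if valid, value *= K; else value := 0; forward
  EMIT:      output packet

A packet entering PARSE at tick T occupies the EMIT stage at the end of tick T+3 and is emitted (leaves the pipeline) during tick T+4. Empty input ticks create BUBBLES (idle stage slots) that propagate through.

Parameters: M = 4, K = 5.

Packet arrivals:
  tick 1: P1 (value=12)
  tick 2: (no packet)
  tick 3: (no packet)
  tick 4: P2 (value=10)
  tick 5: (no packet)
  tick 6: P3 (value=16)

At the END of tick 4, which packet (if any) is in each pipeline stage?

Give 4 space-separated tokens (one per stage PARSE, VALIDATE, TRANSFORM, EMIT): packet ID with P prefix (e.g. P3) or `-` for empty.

Tick 1: [PARSE:P1(v=12,ok=F), VALIDATE:-, TRANSFORM:-, EMIT:-] out:-; in:P1
Tick 2: [PARSE:-, VALIDATE:P1(v=12,ok=F), TRANSFORM:-, EMIT:-] out:-; in:-
Tick 3: [PARSE:-, VALIDATE:-, TRANSFORM:P1(v=0,ok=F), EMIT:-] out:-; in:-
Tick 4: [PARSE:P2(v=10,ok=F), VALIDATE:-, TRANSFORM:-, EMIT:P1(v=0,ok=F)] out:-; in:P2
At end of tick 4: ['P2', '-', '-', 'P1']

Answer: P2 - - P1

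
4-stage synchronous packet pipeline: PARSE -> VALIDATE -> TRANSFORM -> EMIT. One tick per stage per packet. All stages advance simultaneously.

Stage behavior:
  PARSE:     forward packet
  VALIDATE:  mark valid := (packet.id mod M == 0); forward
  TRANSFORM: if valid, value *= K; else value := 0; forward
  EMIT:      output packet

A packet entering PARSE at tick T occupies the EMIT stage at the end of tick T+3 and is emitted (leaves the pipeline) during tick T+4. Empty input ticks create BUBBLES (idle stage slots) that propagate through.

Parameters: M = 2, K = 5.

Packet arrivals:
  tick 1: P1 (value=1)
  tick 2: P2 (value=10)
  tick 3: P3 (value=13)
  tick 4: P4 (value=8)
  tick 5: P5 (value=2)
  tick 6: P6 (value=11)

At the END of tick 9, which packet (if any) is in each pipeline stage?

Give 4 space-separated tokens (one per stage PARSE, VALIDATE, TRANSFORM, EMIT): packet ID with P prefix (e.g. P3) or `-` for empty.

Answer: - - - P6

Derivation:
Tick 1: [PARSE:P1(v=1,ok=F), VALIDATE:-, TRANSFORM:-, EMIT:-] out:-; in:P1
Tick 2: [PARSE:P2(v=10,ok=F), VALIDATE:P1(v=1,ok=F), TRANSFORM:-, EMIT:-] out:-; in:P2
Tick 3: [PARSE:P3(v=13,ok=F), VALIDATE:P2(v=10,ok=T), TRANSFORM:P1(v=0,ok=F), EMIT:-] out:-; in:P3
Tick 4: [PARSE:P4(v=8,ok=F), VALIDATE:P3(v=13,ok=F), TRANSFORM:P2(v=50,ok=T), EMIT:P1(v=0,ok=F)] out:-; in:P4
Tick 5: [PARSE:P5(v=2,ok=F), VALIDATE:P4(v=8,ok=T), TRANSFORM:P3(v=0,ok=F), EMIT:P2(v=50,ok=T)] out:P1(v=0); in:P5
Tick 6: [PARSE:P6(v=11,ok=F), VALIDATE:P5(v=2,ok=F), TRANSFORM:P4(v=40,ok=T), EMIT:P3(v=0,ok=F)] out:P2(v=50); in:P6
Tick 7: [PARSE:-, VALIDATE:P6(v=11,ok=T), TRANSFORM:P5(v=0,ok=F), EMIT:P4(v=40,ok=T)] out:P3(v=0); in:-
Tick 8: [PARSE:-, VALIDATE:-, TRANSFORM:P6(v=55,ok=T), EMIT:P5(v=0,ok=F)] out:P4(v=40); in:-
Tick 9: [PARSE:-, VALIDATE:-, TRANSFORM:-, EMIT:P6(v=55,ok=T)] out:P5(v=0); in:-
At end of tick 9: ['-', '-', '-', 'P6']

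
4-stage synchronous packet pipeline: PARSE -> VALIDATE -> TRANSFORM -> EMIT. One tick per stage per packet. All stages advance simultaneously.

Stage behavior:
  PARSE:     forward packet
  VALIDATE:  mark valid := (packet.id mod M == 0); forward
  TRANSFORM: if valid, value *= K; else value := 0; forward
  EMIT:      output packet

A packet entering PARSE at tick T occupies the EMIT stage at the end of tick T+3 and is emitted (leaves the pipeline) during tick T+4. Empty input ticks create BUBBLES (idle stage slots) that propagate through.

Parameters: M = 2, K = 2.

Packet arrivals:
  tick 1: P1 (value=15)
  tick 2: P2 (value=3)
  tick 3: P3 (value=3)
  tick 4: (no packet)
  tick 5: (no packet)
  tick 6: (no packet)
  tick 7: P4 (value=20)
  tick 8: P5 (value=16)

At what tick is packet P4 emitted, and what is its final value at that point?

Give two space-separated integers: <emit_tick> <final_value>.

Answer: 11 40

Derivation:
Tick 1: [PARSE:P1(v=15,ok=F), VALIDATE:-, TRANSFORM:-, EMIT:-] out:-; in:P1
Tick 2: [PARSE:P2(v=3,ok=F), VALIDATE:P1(v=15,ok=F), TRANSFORM:-, EMIT:-] out:-; in:P2
Tick 3: [PARSE:P3(v=3,ok=F), VALIDATE:P2(v=3,ok=T), TRANSFORM:P1(v=0,ok=F), EMIT:-] out:-; in:P3
Tick 4: [PARSE:-, VALIDATE:P3(v=3,ok=F), TRANSFORM:P2(v=6,ok=T), EMIT:P1(v=0,ok=F)] out:-; in:-
Tick 5: [PARSE:-, VALIDATE:-, TRANSFORM:P3(v=0,ok=F), EMIT:P2(v=6,ok=T)] out:P1(v=0); in:-
Tick 6: [PARSE:-, VALIDATE:-, TRANSFORM:-, EMIT:P3(v=0,ok=F)] out:P2(v=6); in:-
Tick 7: [PARSE:P4(v=20,ok=F), VALIDATE:-, TRANSFORM:-, EMIT:-] out:P3(v=0); in:P4
Tick 8: [PARSE:P5(v=16,ok=F), VALIDATE:P4(v=20,ok=T), TRANSFORM:-, EMIT:-] out:-; in:P5
Tick 9: [PARSE:-, VALIDATE:P5(v=16,ok=F), TRANSFORM:P4(v=40,ok=T), EMIT:-] out:-; in:-
Tick 10: [PARSE:-, VALIDATE:-, TRANSFORM:P5(v=0,ok=F), EMIT:P4(v=40,ok=T)] out:-; in:-
Tick 11: [PARSE:-, VALIDATE:-, TRANSFORM:-, EMIT:P5(v=0,ok=F)] out:P4(v=40); in:-
Tick 12: [PARSE:-, VALIDATE:-, TRANSFORM:-, EMIT:-] out:P5(v=0); in:-
P4: arrives tick 7, valid=True (id=4, id%2=0), emit tick 11, final value 40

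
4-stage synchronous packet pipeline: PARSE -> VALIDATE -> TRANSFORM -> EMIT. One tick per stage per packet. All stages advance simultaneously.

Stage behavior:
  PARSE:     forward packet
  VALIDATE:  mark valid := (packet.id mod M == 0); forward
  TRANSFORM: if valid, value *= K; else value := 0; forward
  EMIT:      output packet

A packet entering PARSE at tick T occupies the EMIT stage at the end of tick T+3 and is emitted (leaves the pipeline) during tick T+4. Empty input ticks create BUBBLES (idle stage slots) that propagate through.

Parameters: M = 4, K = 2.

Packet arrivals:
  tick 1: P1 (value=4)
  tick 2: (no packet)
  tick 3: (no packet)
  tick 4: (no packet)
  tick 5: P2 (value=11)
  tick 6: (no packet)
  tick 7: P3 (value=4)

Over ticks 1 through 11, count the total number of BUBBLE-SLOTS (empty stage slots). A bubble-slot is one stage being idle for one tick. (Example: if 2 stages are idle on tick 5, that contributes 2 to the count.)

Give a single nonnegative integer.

Tick 1: [PARSE:P1(v=4,ok=F), VALIDATE:-, TRANSFORM:-, EMIT:-] out:-; bubbles=3
Tick 2: [PARSE:-, VALIDATE:P1(v=4,ok=F), TRANSFORM:-, EMIT:-] out:-; bubbles=3
Tick 3: [PARSE:-, VALIDATE:-, TRANSFORM:P1(v=0,ok=F), EMIT:-] out:-; bubbles=3
Tick 4: [PARSE:-, VALIDATE:-, TRANSFORM:-, EMIT:P1(v=0,ok=F)] out:-; bubbles=3
Tick 5: [PARSE:P2(v=11,ok=F), VALIDATE:-, TRANSFORM:-, EMIT:-] out:P1(v=0); bubbles=3
Tick 6: [PARSE:-, VALIDATE:P2(v=11,ok=F), TRANSFORM:-, EMIT:-] out:-; bubbles=3
Tick 7: [PARSE:P3(v=4,ok=F), VALIDATE:-, TRANSFORM:P2(v=0,ok=F), EMIT:-] out:-; bubbles=2
Tick 8: [PARSE:-, VALIDATE:P3(v=4,ok=F), TRANSFORM:-, EMIT:P2(v=0,ok=F)] out:-; bubbles=2
Tick 9: [PARSE:-, VALIDATE:-, TRANSFORM:P3(v=0,ok=F), EMIT:-] out:P2(v=0); bubbles=3
Tick 10: [PARSE:-, VALIDATE:-, TRANSFORM:-, EMIT:P3(v=0,ok=F)] out:-; bubbles=3
Tick 11: [PARSE:-, VALIDATE:-, TRANSFORM:-, EMIT:-] out:P3(v=0); bubbles=4
Total bubble-slots: 32

Answer: 32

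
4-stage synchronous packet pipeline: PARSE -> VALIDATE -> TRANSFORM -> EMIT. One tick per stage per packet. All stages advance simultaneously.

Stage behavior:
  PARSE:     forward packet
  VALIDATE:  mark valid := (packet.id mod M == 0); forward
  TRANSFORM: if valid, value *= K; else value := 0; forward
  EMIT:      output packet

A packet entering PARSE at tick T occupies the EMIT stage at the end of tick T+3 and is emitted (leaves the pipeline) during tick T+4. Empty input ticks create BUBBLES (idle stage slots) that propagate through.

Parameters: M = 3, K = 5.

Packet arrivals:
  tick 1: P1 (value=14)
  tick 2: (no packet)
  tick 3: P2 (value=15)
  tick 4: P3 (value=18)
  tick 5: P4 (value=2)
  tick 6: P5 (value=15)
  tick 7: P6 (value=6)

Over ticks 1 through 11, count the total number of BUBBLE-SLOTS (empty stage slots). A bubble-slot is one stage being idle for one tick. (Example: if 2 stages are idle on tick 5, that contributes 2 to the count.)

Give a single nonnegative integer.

Tick 1: [PARSE:P1(v=14,ok=F), VALIDATE:-, TRANSFORM:-, EMIT:-] out:-; bubbles=3
Tick 2: [PARSE:-, VALIDATE:P1(v=14,ok=F), TRANSFORM:-, EMIT:-] out:-; bubbles=3
Tick 3: [PARSE:P2(v=15,ok=F), VALIDATE:-, TRANSFORM:P1(v=0,ok=F), EMIT:-] out:-; bubbles=2
Tick 4: [PARSE:P3(v=18,ok=F), VALIDATE:P2(v=15,ok=F), TRANSFORM:-, EMIT:P1(v=0,ok=F)] out:-; bubbles=1
Tick 5: [PARSE:P4(v=2,ok=F), VALIDATE:P3(v=18,ok=T), TRANSFORM:P2(v=0,ok=F), EMIT:-] out:P1(v=0); bubbles=1
Tick 6: [PARSE:P5(v=15,ok=F), VALIDATE:P4(v=2,ok=F), TRANSFORM:P3(v=90,ok=T), EMIT:P2(v=0,ok=F)] out:-; bubbles=0
Tick 7: [PARSE:P6(v=6,ok=F), VALIDATE:P5(v=15,ok=F), TRANSFORM:P4(v=0,ok=F), EMIT:P3(v=90,ok=T)] out:P2(v=0); bubbles=0
Tick 8: [PARSE:-, VALIDATE:P6(v=6,ok=T), TRANSFORM:P5(v=0,ok=F), EMIT:P4(v=0,ok=F)] out:P3(v=90); bubbles=1
Tick 9: [PARSE:-, VALIDATE:-, TRANSFORM:P6(v=30,ok=T), EMIT:P5(v=0,ok=F)] out:P4(v=0); bubbles=2
Tick 10: [PARSE:-, VALIDATE:-, TRANSFORM:-, EMIT:P6(v=30,ok=T)] out:P5(v=0); bubbles=3
Tick 11: [PARSE:-, VALIDATE:-, TRANSFORM:-, EMIT:-] out:P6(v=30); bubbles=4
Total bubble-slots: 20

Answer: 20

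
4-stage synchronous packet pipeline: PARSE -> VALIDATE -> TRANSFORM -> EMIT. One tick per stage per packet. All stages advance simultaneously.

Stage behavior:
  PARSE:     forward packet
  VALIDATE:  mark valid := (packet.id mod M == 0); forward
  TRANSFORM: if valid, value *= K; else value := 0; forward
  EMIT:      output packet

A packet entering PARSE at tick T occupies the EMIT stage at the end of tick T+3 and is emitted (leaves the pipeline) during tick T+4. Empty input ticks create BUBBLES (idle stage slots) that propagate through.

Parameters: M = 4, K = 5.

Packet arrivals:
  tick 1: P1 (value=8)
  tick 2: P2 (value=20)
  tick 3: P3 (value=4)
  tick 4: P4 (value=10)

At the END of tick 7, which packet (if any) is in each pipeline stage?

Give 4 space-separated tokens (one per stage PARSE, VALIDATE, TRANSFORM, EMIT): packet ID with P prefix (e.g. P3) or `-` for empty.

Answer: - - - P4

Derivation:
Tick 1: [PARSE:P1(v=8,ok=F), VALIDATE:-, TRANSFORM:-, EMIT:-] out:-; in:P1
Tick 2: [PARSE:P2(v=20,ok=F), VALIDATE:P1(v=8,ok=F), TRANSFORM:-, EMIT:-] out:-; in:P2
Tick 3: [PARSE:P3(v=4,ok=F), VALIDATE:P2(v=20,ok=F), TRANSFORM:P1(v=0,ok=F), EMIT:-] out:-; in:P3
Tick 4: [PARSE:P4(v=10,ok=F), VALIDATE:P3(v=4,ok=F), TRANSFORM:P2(v=0,ok=F), EMIT:P1(v=0,ok=F)] out:-; in:P4
Tick 5: [PARSE:-, VALIDATE:P4(v=10,ok=T), TRANSFORM:P3(v=0,ok=F), EMIT:P2(v=0,ok=F)] out:P1(v=0); in:-
Tick 6: [PARSE:-, VALIDATE:-, TRANSFORM:P4(v=50,ok=T), EMIT:P3(v=0,ok=F)] out:P2(v=0); in:-
Tick 7: [PARSE:-, VALIDATE:-, TRANSFORM:-, EMIT:P4(v=50,ok=T)] out:P3(v=0); in:-
At end of tick 7: ['-', '-', '-', 'P4']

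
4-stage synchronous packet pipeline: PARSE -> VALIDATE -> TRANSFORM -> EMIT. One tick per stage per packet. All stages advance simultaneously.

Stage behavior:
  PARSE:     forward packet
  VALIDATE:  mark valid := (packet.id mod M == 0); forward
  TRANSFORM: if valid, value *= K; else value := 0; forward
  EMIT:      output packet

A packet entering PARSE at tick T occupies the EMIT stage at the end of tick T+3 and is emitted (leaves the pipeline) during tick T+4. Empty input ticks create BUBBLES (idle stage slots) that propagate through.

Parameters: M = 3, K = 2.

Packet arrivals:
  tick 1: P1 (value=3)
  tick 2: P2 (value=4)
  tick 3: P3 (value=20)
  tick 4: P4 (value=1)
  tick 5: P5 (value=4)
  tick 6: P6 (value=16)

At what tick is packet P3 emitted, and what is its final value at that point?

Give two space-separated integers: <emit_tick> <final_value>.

Tick 1: [PARSE:P1(v=3,ok=F), VALIDATE:-, TRANSFORM:-, EMIT:-] out:-; in:P1
Tick 2: [PARSE:P2(v=4,ok=F), VALIDATE:P1(v=3,ok=F), TRANSFORM:-, EMIT:-] out:-; in:P2
Tick 3: [PARSE:P3(v=20,ok=F), VALIDATE:P2(v=4,ok=F), TRANSFORM:P1(v=0,ok=F), EMIT:-] out:-; in:P3
Tick 4: [PARSE:P4(v=1,ok=F), VALIDATE:P3(v=20,ok=T), TRANSFORM:P2(v=0,ok=F), EMIT:P1(v=0,ok=F)] out:-; in:P4
Tick 5: [PARSE:P5(v=4,ok=F), VALIDATE:P4(v=1,ok=F), TRANSFORM:P3(v=40,ok=T), EMIT:P2(v=0,ok=F)] out:P1(v=0); in:P5
Tick 6: [PARSE:P6(v=16,ok=F), VALIDATE:P5(v=4,ok=F), TRANSFORM:P4(v=0,ok=F), EMIT:P3(v=40,ok=T)] out:P2(v=0); in:P6
Tick 7: [PARSE:-, VALIDATE:P6(v=16,ok=T), TRANSFORM:P5(v=0,ok=F), EMIT:P4(v=0,ok=F)] out:P3(v=40); in:-
Tick 8: [PARSE:-, VALIDATE:-, TRANSFORM:P6(v=32,ok=T), EMIT:P5(v=0,ok=F)] out:P4(v=0); in:-
Tick 9: [PARSE:-, VALIDATE:-, TRANSFORM:-, EMIT:P6(v=32,ok=T)] out:P5(v=0); in:-
Tick 10: [PARSE:-, VALIDATE:-, TRANSFORM:-, EMIT:-] out:P6(v=32); in:-
P3: arrives tick 3, valid=True (id=3, id%3=0), emit tick 7, final value 40

Answer: 7 40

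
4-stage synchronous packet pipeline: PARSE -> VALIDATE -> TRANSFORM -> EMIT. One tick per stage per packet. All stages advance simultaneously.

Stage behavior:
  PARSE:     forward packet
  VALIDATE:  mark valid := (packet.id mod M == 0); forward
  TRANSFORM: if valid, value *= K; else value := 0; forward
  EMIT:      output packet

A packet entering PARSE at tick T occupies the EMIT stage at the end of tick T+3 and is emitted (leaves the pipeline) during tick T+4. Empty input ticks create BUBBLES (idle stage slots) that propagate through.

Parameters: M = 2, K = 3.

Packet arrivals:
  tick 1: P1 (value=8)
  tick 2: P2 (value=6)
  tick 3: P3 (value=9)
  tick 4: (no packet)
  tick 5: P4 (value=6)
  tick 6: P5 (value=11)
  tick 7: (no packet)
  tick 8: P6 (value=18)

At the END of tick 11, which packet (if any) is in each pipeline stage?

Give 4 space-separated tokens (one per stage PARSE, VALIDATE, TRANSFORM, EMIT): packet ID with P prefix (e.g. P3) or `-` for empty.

Answer: - - - P6

Derivation:
Tick 1: [PARSE:P1(v=8,ok=F), VALIDATE:-, TRANSFORM:-, EMIT:-] out:-; in:P1
Tick 2: [PARSE:P2(v=6,ok=F), VALIDATE:P1(v=8,ok=F), TRANSFORM:-, EMIT:-] out:-; in:P2
Tick 3: [PARSE:P3(v=9,ok=F), VALIDATE:P2(v=6,ok=T), TRANSFORM:P1(v=0,ok=F), EMIT:-] out:-; in:P3
Tick 4: [PARSE:-, VALIDATE:P3(v=9,ok=F), TRANSFORM:P2(v=18,ok=T), EMIT:P1(v=0,ok=F)] out:-; in:-
Tick 5: [PARSE:P4(v=6,ok=F), VALIDATE:-, TRANSFORM:P3(v=0,ok=F), EMIT:P2(v=18,ok=T)] out:P1(v=0); in:P4
Tick 6: [PARSE:P5(v=11,ok=F), VALIDATE:P4(v=6,ok=T), TRANSFORM:-, EMIT:P3(v=0,ok=F)] out:P2(v=18); in:P5
Tick 7: [PARSE:-, VALIDATE:P5(v=11,ok=F), TRANSFORM:P4(v=18,ok=T), EMIT:-] out:P3(v=0); in:-
Tick 8: [PARSE:P6(v=18,ok=F), VALIDATE:-, TRANSFORM:P5(v=0,ok=F), EMIT:P4(v=18,ok=T)] out:-; in:P6
Tick 9: [PARSE:-, VALIDATE:P6(v=18,ok=T), TRANSFORM:-, EMIT:P5(v=0,ok=F)] out:P4(v=18); in:-
Tick 10: [PARSE:-, VALIDATE:-, TRANSFORM:P6(v=54,ok=T), EMIT:-] out:P5(v=0); in:-
Tick 11: [PARSE:-, VALIDATE:-, TRANSFORM:-, EMIT:P6(v=54,ok=T)] out:-; in:-
At end of tick 11: ['-', '-', '-', 'P6']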